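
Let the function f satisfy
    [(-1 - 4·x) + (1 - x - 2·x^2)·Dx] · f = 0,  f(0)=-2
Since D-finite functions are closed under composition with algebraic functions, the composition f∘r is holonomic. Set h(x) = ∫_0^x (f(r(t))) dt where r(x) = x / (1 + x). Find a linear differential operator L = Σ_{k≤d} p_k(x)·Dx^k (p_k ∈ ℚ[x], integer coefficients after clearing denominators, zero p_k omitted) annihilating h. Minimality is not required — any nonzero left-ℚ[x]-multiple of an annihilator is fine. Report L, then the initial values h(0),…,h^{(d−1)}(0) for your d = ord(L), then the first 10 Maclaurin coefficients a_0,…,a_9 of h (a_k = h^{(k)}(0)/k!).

f: a_k = -2, -2, -6, -10, -22, -42, -86, -170, -342, -682, …
Substitute x→r, Dx→(1/r')Dx; clear ⇒ L₀.
h=∫h₀ ⇒ L = L₀·Dx.
L = (1 + 5·x)·Dx + (-1 - 2·x + x^2 + 2·x^3)·Dx^2  (order 2).
h: a_k = 0, -2, -1, -4/3, 0, -8/5, 4/3, -24/7, 5, -88/9, …
ICs: h(0) = 0, h′(0) = -2.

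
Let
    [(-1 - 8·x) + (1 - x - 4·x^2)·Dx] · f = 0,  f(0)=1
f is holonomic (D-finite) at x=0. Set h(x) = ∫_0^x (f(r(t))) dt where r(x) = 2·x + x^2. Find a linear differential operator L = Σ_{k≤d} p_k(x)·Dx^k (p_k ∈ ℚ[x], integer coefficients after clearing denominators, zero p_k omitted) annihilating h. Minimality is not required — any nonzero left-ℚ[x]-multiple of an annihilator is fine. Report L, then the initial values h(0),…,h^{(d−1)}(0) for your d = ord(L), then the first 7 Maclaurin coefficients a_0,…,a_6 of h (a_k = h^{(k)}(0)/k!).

f: a_k = 1, 1, 5, 9, 29, 65, 181, …
Change of var in L_f (x↦r) gives L₀.
Integrate: L := L₀·Dx.
L = (2 + 34·x + 48·x^2 + 16·x^3)·Dx + (-1 + 2·x + 17·x^2 + 16·x^3 + 4·x^4)·Dx^2  (order 2).
h: a_k = 0, 1, 1, 7, 23, 577/5, 1531/3, …
ICs: h(0) = 0, h′(0) = 1.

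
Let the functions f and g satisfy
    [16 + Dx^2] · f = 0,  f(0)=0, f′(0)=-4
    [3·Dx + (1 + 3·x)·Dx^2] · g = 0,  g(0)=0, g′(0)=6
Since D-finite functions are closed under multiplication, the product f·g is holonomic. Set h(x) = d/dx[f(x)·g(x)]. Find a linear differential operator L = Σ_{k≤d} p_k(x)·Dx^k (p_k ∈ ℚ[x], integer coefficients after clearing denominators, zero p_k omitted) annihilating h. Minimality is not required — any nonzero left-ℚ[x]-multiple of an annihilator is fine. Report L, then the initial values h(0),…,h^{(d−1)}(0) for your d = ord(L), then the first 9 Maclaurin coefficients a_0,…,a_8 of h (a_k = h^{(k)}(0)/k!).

L = (-252256 - 1400832·x + 774144·x^2 + 36937728·x^3 + 133871616·x^4 + 191102976·x^5 + 95551488·x^6) + (-43296 + 45216·x + 2557440·x^2 + 11404800·x^3 + 19906560·x^4 + 11943936·x^5)·Dx + (-14630 - 16992·x + 831600·x^2 + 6110208·x^3 + 17853696·x^4 + 23887872·x^5 + 11943936·x^6)·Dx^2 + (-2706 + 2826·x + 159840·x^2 + 712800·x^3 + 1244160·x^4 + 746496·x^5)·Dx^3 + (71 + 4410·x + 48951·x^2 + 237600·x^3 + 592920·x^4 + 746496·x^5 + 373248·x^6)·Dx^4  (order 4).
h: a_k = 0, -48, 108, -32, 330, -1488, 21588/5, -1341248/105, 1349883/35, …
ICs: h(0) = 0, h′(0) = -48, h′′(0) = 216, h′′′(0) = -192.

f: a_k = 0, -4, 0, 32/3, 0, -128/15, 0, 1024/315, 0, …
g: a_k = 0, 6, -9, 18, -81/2, 486/5, -243, 4374/7, -6561/4, …
L₀ := L_f ⊗_s L_g (sym. prod.), ord ≤ 4.
h₀' ⇒ L via d/dx closure of L₀.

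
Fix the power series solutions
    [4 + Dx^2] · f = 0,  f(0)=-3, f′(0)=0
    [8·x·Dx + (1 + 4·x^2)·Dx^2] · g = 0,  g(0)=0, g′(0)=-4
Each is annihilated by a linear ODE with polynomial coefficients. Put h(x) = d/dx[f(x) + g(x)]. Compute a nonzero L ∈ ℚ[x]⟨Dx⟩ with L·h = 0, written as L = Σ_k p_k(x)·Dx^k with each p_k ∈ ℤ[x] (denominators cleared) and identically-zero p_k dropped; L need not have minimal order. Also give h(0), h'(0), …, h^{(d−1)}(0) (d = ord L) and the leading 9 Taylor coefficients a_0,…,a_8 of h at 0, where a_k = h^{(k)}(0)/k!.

f: a_k = -3, 0, 6, 0, -2, 0, 4/15, 0, -2/105, …
g: a_k = 0, -4, 0, 16/3, 0, -64/5, 0, 256/7, 0, …
h₀=f+g: left-lcm gives L₀, ord ≤ 4.
Differentiate: ansatz ord ≤ ord L₀ ⇒ L.
L = (-352·x + 1792·x^3 + 512·x^5) + (-4 + 112·x^2 + 576·x^4 + 256·x^6)·Dx + (-88·x + 448·x^3 + 128·x^5)·Dx^2 + (-1 + 28·x^2 + 144·x^4 + 64·x^6)·Dx^3  (order 3).
h: a_k = -4, 12, 16, -8, -64, 8/5, 256, -16/105, -1024, …
ICs: h(0) = -4, h′(0) = 12, h′′(0) = 32.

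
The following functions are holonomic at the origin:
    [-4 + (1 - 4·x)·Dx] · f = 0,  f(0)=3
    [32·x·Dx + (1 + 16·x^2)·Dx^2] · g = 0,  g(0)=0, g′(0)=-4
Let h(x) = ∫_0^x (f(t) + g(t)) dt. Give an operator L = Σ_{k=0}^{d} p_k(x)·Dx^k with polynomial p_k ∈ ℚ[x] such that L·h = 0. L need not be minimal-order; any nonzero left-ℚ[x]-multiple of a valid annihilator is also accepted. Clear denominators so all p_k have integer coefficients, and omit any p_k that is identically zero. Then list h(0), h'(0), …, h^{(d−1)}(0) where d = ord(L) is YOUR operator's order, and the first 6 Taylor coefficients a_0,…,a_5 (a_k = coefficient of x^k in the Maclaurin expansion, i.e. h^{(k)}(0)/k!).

L = (-32 + 512·x + 1536·x^2)·Dx^2 + (16 - 32·x + 256·x^2 + 1536·x^3)·Dx^3 + (-1 + 256·x^4)·Dx^4  (order 4).
h: a_k = 0, 3, 4, 16, 160/3, 768/5, …
ICs: h(0) = 0, h′(0) = 3, h′′(0) = 8, h′′′(0) = 96.

f: a_k = 3, 12, 48, 192, 768, 3072, …
g: a_k = 0, -4, 0, 64/3, 0, -1024/5, …
h₀=f+g: left-lcm gives L₀, ord ≤ 3.
∫: right-multiply L₀ by Dx.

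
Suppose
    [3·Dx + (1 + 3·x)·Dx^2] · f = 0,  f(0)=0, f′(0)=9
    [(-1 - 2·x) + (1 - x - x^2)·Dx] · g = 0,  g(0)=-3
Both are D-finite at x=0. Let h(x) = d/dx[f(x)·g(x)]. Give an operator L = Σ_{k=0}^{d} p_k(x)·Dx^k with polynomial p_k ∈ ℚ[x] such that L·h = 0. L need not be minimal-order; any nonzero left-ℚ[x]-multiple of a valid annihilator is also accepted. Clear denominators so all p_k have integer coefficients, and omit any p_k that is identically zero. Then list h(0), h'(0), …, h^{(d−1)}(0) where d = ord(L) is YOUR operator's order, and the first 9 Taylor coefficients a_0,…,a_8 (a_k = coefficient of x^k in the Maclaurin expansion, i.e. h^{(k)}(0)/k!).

L = (102 + 270·x + 324·x^2) + (-3 + 93·x + 324·x^2 + 252·x^3)·Dx + (-5 - 22·x - 4·x^2 + 63·x^3 + 36·x^4)·Dx^2  (order 2).
h: a_k = -27, 27, -567/2, 405, -8613/4, 22923/5, -346977/20, 1586709/35, -8313273/56, …
ICs: h(0) = -27, h′(0) = 27.

f: a_k = 0, 9, -27/2, 27, -243/4, 729/5, -729/2, 6561/7, -19683/8, …
g: a_k = -3, -3, -6, -9, -15, -24, -39, -63, -102, …
Product ⇒ symmetric product L₀, ord ≤ 2.
Derive L from L₀ (diff closure).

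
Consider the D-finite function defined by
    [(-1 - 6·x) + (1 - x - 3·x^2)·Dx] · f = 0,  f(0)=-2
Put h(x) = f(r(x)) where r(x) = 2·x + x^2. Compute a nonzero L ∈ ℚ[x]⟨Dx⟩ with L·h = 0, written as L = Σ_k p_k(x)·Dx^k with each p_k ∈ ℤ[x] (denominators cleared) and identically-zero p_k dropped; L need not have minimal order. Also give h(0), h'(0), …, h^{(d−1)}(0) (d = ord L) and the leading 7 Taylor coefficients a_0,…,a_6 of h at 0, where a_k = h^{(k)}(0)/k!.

L = (2 + 26·x + 36·x^2 + 12·x^3) + (-1 + 2·x + 13·x^2 + 12·x^3 + 3·x^4)·Dx  (order 1).
h: a_k = -2, -4, -34, -144, -784, -3860, -19742, …
ICs: h(0) = -2.

f: a_k = -2, -2, -8, -14, -38, -80, -194, …
f∘r: x↦r, Dx↦Dx/r' in L_f ⇒ L₀.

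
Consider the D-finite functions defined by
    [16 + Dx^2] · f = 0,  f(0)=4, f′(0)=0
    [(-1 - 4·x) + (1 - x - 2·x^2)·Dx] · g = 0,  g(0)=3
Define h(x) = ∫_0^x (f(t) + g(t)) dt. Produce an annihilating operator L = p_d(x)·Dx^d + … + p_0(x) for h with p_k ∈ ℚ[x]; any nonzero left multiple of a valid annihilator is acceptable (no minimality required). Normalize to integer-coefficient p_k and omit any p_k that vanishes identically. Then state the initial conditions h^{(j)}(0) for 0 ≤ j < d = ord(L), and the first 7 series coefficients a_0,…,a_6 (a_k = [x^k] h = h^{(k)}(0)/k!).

L = (-368 - 1408·x + 256·x^2 - 512·x^3 - 2560·x^4 - 2048·x^5)·Dx + (176 - 336·x - 384·x^2 + 1024·x^3 + 384·x^4 - 1536·x^5 - 1024·x^6)·Dx^2 + (-23 - 88·x + 16·x^2 - 32·x^3 - 160·x^4 - 128·x^5)·Dx^3 + (11 - 21·x - 24·x^2 + 64·x^3 + 24·x^4 - 96·x^5 - 64·x^6)·Dx^4  (order 4).
h: a_k = 0, 7, 3/2, -23/3, 15/4, 227/15, 21/2, …
ICs: h(0) = 0, h′(0) = 7, h′′(0) = 3, h′′′(0) = -46.

f: a_k = 4, 0, -32, 0, 128/3, 0, -1024/45, …
g: a_k = 3, 3, 9, 15, 33, 63, 129, …
f+g: L₀ = lclm(L_f,L_g), ord ≤ 2+1.
∫: right-multiply L₀ by Dx.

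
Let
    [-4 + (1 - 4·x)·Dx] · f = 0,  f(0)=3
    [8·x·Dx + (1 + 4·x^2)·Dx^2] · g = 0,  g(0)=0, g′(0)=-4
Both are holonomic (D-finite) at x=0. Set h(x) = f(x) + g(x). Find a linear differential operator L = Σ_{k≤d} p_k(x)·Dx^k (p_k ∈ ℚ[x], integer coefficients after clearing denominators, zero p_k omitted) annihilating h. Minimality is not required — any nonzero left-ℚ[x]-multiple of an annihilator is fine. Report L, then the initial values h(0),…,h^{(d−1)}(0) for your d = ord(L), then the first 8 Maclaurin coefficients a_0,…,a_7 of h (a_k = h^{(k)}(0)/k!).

f: a_k = 3, 12, 48, 192, 768, 3072, 12288, 49152, …
g: a_k = 0, -4, 0, 16/3, 0, -64/5, 0, 256/7, …
L₀ := lclm(L_f,L_g); ord L₀ ≤ 1+2.
L = (-8 + 128·x + 96·x^2)·Dx + (13 - 8·x + 100·x^2 + 96·x^3)·Dx^2 + (-1 + 3·x + 12·x^3 + 16·x^4)·Dx^3  (order 3).
h: a_k = 3, 8, 48, 592/3, 768, 15296/5, 12288, 344320/7, …
ICs: h(0) = 3, h′(0) = 8, h′′(0) = 96.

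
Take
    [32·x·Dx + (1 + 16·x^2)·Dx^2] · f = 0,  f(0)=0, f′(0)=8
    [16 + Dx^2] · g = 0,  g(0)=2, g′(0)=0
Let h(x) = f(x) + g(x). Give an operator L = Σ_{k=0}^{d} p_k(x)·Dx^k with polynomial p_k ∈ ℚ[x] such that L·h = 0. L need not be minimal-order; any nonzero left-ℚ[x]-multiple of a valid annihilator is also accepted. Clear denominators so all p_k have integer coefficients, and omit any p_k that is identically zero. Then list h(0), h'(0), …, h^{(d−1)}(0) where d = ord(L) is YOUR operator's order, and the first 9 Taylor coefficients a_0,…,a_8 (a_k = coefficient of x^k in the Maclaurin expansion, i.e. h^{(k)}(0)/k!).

L = (-5632·x + 114688·x^3 + 131072·x^5)·Dx + (-16 + 1792·x^2 + 36864·x^4 + 65536·x^6)·Dx^2 + (-352·x + 7168·x^3 + 8192·x^5)·Dx^3 + (-1 + 112·x^2 + 2304·x^4 + 4096·x^6)·Dx^4  (order 4).
h: a_k = 2, 8, -16, -128/3, 64/3, 2048/5, -512/45, -32768/7, 1024/315, …
ICs: h(0) = 2, h′(0) = 8, h′′(0) = -32, h′′′(0) = -256.

f: a_k = 0, 8, 0, -128/3, 0, 2048/5, 0, -32768/7, 0, …
g: a_k = 2, 0, -16, 0, 64/3, 0, -512/45, 0, 1024/315, …
f+g: L₀ = lclm(L_f,L_g), ord ≤ 2+2.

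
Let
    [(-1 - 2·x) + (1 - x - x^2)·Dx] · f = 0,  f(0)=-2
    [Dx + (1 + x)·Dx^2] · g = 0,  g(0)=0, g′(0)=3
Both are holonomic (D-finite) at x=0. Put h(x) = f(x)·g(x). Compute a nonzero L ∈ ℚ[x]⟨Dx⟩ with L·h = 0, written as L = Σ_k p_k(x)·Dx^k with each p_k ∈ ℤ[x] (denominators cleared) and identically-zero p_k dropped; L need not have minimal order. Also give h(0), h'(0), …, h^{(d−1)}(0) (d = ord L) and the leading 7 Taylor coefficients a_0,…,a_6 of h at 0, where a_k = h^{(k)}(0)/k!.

L = (3 + 4·x) + (1 + 7·x + 5·x^2)·Dx + (-1 + 2·x^2 + x^3)·Dx^2  (order 2).
h: a_k = 0, -6, -3, -11, -25/2, -247/10, -181/5, …
ICs: h(0) = 0, h′(0) = -6.

f: a_k = -2, -2, -4, -6, -10, -16, -26, …
g: a_k = 0, 3, -3/2, 1, -3/4, 3/5, -1/2, …
Product ⇒ symmetric product L₀, ord ≤ 2.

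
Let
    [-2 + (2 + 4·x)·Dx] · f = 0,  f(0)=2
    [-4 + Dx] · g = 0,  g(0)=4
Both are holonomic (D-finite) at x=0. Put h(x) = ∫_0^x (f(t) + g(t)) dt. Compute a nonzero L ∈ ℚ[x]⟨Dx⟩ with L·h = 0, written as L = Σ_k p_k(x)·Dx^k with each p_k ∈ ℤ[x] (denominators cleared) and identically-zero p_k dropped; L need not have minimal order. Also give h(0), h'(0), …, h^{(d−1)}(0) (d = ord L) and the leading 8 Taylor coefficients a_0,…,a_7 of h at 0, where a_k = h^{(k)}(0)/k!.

f: a_k = 2, 2, -1, 1, -5/4, 7/4, -21/8, 33/8, …
g: a_k = 4, 16, 32, 128/3, 128/3, 512/15, 1024/45, 4096/315, …
L₀ := lclm(L_f,L_g); ord L₀ ≤ 1+1.
h=∫₀ˣh₀: take L = L₀·Dx.
L = (20 + 32·x)·Dx + (-17 - 64·x - 64·x^2)·Dx^2 + (3 + 14·x + 16·x^2)·Dx^3  (order 3).
h: a_k = 0, 6, 9, 31/3, 131/12, 497/60, 2153/360, 7247/2520, …
ICs: h(0) = 0, h′(0) = 6, h′′(0) = 18.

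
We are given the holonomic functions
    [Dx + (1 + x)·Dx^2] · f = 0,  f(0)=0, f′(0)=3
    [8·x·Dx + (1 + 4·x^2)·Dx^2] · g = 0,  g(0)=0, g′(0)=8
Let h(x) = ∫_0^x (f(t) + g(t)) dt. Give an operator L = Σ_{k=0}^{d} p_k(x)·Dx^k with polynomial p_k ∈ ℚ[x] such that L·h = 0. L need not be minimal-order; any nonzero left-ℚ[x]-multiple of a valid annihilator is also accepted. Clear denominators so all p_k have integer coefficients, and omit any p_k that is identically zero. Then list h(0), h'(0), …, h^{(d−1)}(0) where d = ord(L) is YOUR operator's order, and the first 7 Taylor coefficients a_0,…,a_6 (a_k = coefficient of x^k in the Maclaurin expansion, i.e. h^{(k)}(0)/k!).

f: a_k = 0, 3, -3/2, 1, -3/4, 3/5, -1/2, …
g: a_k = 0, 8, 0, -32/3, 0, 128/5, 0, …
L₀ := lclm(L_f,L_g); ord L₀ ≤ 2+2.
h=∫h₀ ⇒ L = L₀·Dx.
L = (-8 - 24·x + 96·x^2 + 32·x^3)·Dx^2 + (-10 - 16·x + 72·x^2 + 192·x^3 + 64·x^4)·Dx^3 + (-1 + 7·x + 8·x^2 + 32·x^3 + 48·x^4 + 16·x^5)·Dx^4  (order 4).
h: a_k = 0, 0, 11/2, -1/2, -29/12, -3/20, 131/30, …
ICs: h(0) = 0, h′(0) = 0, h′′(0) = 11, h′′′(0) = -3.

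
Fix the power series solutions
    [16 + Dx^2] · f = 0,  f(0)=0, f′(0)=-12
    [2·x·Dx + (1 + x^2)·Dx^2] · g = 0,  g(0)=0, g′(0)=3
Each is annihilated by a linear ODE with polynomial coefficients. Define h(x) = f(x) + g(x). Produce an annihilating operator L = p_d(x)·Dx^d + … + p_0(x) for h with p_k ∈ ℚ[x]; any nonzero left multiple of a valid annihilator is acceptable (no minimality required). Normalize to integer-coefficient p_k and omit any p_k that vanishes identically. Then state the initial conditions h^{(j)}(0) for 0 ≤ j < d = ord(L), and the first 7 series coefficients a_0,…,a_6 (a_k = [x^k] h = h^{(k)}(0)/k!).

L = (64·x + 704·x^3 + 256·x^5)·Dx + (112 + 416·x^2 + 432·x^4 + 128·x^6)·Dx^2 + (4·x + 44·x^3 + 16·x^5)·Dx^3 + (7 + 26·x^2 + 27·x^4 + 8·x^6)·Dx^4  (order 4).
h: a_k = 0, -9, 0, 31, 0, -25, 0, …
ICs: h(0) = 0, h′(0) = -9, h′′(0) = 0, h′′′(0) = 186.

f: a_k = 0, -12, 0, 32, 0, -128/5, 0, …
g: a_k = 0, 3, 0, -1, 0, 3/5, 0, …
L₀ := lclm(L_f,L_g); ord L₀ ≤ 2+2.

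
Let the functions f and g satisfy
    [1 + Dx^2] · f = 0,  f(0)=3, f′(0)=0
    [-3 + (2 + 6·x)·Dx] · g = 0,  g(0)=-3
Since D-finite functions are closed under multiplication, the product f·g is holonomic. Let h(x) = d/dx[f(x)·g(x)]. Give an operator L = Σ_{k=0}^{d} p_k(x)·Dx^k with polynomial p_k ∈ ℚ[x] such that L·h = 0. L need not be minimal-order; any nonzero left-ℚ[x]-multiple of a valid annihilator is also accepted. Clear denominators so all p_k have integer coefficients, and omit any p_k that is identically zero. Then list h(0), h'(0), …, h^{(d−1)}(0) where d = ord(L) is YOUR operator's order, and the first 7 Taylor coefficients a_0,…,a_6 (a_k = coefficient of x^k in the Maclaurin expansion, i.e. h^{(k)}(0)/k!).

L = (133 + 2352·x + 4104·x^2 + 1728·x^3 + 1296·x^4) + (276 + 540·x - 1296·x^2 - 1296·x^3)·Dx + (124 + 840·x + 1836·x^2 + 1728·x^3 + 1296·x^4)·Dx^2  (order 2).
h: a_k = -27/2, 117/4, -405/16, 2949/32, -67545/256, 1854687/2560, -20634621/10240, …
ICs: h(0) = -27/2, h′(0) = 117/4.

f: a_k = 3, 0, -3/2, 0, 1/8, 0, -1/240, …
g: a_k = -3, -9/2, 27/8, -81/16, 1215/128, -5103/256, 45927/1024, …
Product ⇒ symmetric product L₀, ord ≤ 2.
h₀' ⇒ L via d/dx closure of L₀.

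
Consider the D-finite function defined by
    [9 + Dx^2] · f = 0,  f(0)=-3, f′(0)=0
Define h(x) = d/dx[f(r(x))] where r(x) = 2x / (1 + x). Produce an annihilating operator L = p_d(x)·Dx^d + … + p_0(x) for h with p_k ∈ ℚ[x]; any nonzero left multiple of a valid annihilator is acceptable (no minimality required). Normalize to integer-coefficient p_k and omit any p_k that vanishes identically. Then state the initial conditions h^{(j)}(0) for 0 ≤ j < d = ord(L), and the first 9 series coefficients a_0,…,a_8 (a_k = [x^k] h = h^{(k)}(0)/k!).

L = (42 + 12·x + 6·x^2) + (6 + 18·x + 18·x^2 + 6·x^3)·Dx + (1 + 4·x + 6·x^2 + 4·x^3 + x^4)·Dx^2  (order 2).
h: a_k = 0, 108, -324, 0, 2160, -34668/5, 61236/5, -74736/7, -392688/35, …
ICs: h(0) = 0, h′(0) = 108.

f: a_k = -3, 0, 27/2, 0, -81/8, 0, 243/80, 0, -2187/4480, …
Change of var in L_f (x↦r) gives L₀.
h₀' ⇒ L via d/dx closure of L₀.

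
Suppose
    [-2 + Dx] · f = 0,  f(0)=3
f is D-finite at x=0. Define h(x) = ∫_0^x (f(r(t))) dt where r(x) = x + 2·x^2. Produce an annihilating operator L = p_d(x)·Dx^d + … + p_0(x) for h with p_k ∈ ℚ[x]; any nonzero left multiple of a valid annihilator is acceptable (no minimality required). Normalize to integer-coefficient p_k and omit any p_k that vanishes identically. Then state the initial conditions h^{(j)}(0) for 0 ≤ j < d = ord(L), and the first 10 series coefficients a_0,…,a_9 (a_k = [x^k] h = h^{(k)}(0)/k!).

f: a_k = 3, 6, 6, 4, 2, 4/5, 4/15, 8/105, 2/105, 4/945, …
L₀ from L_f via x↦r, Dx↦r'^{-1}Dx.
h=∫₀ˣh₀: take L = L₀·Dx.
L = (-2 - 8·x)·Dx + Dx^2  (order 2).
h: a_k = 0, 3, 3, 6, 7, 10, 54/5, 1324/105, 1303/105, 3958/315, …
ICs: h(0) = 0, h′(0) = 3.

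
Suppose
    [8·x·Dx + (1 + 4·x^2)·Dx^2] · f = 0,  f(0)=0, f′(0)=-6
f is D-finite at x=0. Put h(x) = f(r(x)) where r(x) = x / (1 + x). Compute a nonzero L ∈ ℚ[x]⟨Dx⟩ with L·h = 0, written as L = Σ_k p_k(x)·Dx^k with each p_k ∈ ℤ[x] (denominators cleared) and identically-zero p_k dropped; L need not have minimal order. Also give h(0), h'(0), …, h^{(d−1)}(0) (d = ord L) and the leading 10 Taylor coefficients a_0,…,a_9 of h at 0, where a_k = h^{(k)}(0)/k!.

L = (2 + 10·x)·Dx + (1 + 2·x + 5·x^2)·Dx^2  (order 2).
h: a_k = 0, -6, 6, 2, -18, 114/5, 22, -834/7, 126, 718/3, …
ICs: h(0) = 0, h′(0) = -6.

f: a_k = 0, -6, 0, 8, 0, -96/5, 0, 384/7, 0, -512/3, …
f∘r: x↦r, Dx↦Dx/r' in L_f ⇒ L₀.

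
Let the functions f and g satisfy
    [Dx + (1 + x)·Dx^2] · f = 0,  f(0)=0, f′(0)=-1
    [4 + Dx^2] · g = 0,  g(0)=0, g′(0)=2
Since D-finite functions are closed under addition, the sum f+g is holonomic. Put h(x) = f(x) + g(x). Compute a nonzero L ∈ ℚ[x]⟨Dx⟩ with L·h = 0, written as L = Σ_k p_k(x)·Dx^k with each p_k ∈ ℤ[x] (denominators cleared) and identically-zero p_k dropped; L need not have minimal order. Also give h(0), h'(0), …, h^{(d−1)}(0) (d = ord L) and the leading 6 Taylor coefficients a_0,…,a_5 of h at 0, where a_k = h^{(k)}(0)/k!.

L = (20 + 16·x + 8·x^2)·Dx + (12 + 28·x + 24·x^2 + 8·x^3)·Dx^2 + (5 + 4·x + 2·x^2)·Dx^3 + (3 + 7·x + 6·x^2 + 2·x^3)·Dx^4  (order 4).
h: a_k = 0, 1, 1/2, -5/3, 1/4, 1/15, …
ICs: h(0) = 0, h′(0) = 1, h′′(0) = 1, h′′′(0) = -10.

f: a_k = 0, -1, 1/2, -1/3, 1/4, -1/5, …
g: a_k = 0, 2, 0, -4/3, 0, 4/15, …
L₀ := lclm(L_f,L_g); ord L₀ ≤ 2+2.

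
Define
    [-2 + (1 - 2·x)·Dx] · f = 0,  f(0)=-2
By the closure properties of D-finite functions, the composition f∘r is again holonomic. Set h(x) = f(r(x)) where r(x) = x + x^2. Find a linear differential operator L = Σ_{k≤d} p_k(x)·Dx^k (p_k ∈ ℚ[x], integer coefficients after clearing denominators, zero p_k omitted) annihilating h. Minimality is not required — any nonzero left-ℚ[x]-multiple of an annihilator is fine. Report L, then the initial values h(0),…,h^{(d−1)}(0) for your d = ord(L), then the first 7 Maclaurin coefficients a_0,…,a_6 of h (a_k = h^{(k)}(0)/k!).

L = (2 + 4·x) + (-1 + 2·x + 2·x^2)·Dx  (order 1).
h: a_k = -2, -4, -12, -32, -88, -240, -656, …
ICs: h(0) = -2.

f: a_k = -2, -4, -8, -16, -32, -64, -128, …
Change of var in L_f (x↦r) gives L₀.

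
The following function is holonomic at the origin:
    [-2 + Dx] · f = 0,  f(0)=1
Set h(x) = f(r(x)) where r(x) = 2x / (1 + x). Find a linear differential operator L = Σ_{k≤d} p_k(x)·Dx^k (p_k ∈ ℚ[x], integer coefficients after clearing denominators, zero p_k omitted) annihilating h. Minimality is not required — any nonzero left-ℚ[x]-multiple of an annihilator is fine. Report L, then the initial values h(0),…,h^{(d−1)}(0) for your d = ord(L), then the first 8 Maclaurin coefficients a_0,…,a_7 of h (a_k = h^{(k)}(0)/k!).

f: a_k = 1, 2, 2, 4/3, 2/3, 4/15, 4/45, 8/315, …
h₀=f(r): pull back L_f along r ⇒ L₀.
L = -4 + (1 + 2·x + x^2)·Dx  (order 1).
h: a_k = 1, 4, 4, -4/3, -4/3, 28/15, -44/45, -68/315, …
ICs: h(0) = 1.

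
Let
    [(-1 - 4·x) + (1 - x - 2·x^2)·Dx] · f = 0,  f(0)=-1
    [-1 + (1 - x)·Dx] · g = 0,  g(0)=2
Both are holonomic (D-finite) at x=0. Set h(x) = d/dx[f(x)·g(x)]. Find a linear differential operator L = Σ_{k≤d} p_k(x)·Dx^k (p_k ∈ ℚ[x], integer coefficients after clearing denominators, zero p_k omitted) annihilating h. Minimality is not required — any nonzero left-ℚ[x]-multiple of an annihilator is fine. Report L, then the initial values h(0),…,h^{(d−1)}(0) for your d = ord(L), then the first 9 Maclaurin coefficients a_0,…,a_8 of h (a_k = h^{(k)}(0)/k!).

f: a_k = -1, -1, -3, -5, -11, -21, -43, -85, -171, …
g: a_k = 2, 2, 2, 2, 2, 2, 2, 2, 2, …
Product ⇒ symmetric product L₀, ord ≤ 1.
Derive L from L₀ (diff closure).
L = (5 - 9·x^2 - 16·x^3 + 24·x^4) + (-1 + x + 6·x^2 - 7·x^3 - 5·x^4 + 6·x^5)·Dx  (order 1).
h: a_k = -4, -20, -60, -168, -420, -1020, -2380, -5456, -12276, …
ICs: h(0) = -4.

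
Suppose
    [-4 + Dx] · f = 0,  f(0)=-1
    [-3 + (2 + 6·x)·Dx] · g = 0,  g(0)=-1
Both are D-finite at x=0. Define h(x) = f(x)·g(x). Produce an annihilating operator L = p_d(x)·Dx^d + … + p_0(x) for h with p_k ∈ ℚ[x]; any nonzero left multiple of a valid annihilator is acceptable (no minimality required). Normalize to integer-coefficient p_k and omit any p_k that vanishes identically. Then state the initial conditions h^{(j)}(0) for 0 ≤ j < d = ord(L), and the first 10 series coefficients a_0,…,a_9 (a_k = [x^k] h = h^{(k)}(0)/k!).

f: a_k = -1, -4, -8, -32/3, -32/3, -128/15, -256/45, -1024/315, -512/315, -2048/2835, …
g: a_k = -1, -3/2, 9/8, -27/16, 405/128, -1701/256, 15309/1024, -72171/2048, 2814669/32768, -14073345/65536, …
Product ⇒ symmetric product L₀, ord ≤ 1.
L = (-11 - 24·x) + (2 + 6·x)·Dx  (order 1).
h: a_k = 1, 11/2, 103/8, 953/48, 8161/384, 76883/3840, 497863/46080, 9695729/645120, -133285631/10321920, 8654728283/185794560, …
ICs: h(0) = 1.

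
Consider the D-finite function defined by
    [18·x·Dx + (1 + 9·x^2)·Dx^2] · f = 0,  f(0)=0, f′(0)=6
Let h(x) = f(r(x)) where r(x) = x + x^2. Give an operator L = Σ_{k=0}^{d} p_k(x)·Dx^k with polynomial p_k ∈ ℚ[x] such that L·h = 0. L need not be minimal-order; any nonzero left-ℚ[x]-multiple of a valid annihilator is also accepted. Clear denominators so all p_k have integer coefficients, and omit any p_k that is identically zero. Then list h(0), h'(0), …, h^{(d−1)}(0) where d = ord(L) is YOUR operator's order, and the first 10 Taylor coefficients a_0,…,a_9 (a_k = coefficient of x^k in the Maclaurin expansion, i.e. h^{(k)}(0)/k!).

f: a_k = 0, 6, 0, -18, 0, 486/5, 0, -4374/7, 0, 4374, …
f∘r: x↦r, Dx↦Dx/r' in L_f ⇒ L₀.
L = (-2 + 18·x + 72·x^2 + 108·x^3 + 54·x^4)·Dx + (1 + 2·x + 9·x^2 + 36·x^3 + 45·x^4 + 18·x^5)·Dx^2  (order 2).
h: a_k = 0, 6, 6, -18, -54, 216/5, 468, 2430/7, -3402, -8262, …
ICs: h(0) = 0, h′(0) = 6.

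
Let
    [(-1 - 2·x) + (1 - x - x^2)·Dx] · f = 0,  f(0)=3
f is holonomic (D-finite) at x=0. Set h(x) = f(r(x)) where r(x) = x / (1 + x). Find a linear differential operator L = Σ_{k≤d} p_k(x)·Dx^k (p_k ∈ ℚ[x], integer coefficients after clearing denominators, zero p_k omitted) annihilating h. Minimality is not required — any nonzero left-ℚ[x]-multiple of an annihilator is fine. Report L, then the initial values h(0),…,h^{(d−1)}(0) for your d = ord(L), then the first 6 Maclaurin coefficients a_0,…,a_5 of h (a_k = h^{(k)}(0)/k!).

L = (1 + 3·x) + (-1 - 2·x + x^3)·Dx  (order 1).
h: a_k = 3, 3, 3, 0, 3, -3, …
ICs: h(0) = 3.

f: a_k = 3, 3, 6, 9, 15, 24, …
L₀ from L_f via x↦r, Dx↦r'^{-1}Dx.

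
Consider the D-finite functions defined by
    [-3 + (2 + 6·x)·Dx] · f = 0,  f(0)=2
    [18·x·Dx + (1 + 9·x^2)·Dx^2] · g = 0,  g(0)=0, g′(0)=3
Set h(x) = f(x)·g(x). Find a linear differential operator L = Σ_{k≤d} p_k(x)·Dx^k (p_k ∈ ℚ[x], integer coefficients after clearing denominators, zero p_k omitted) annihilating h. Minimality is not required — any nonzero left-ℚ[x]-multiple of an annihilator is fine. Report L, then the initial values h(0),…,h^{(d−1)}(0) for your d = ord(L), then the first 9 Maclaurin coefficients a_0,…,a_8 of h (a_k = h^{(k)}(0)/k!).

L = (27 - 108·x - 81·x^2) + (-12 + 36·x + 324·x^2 + 324·x^3)·Dx + (4 + 24·x + 72·x^2 + 216·x^3 + 324·x^4)·Dx^2  (order 2).
h: a_k = 0, 6, 9, -99/4, -135/8, 31509/320, 99387/640, -13743837/17920, -24422229/35840, …
ICs: h(0) = 0, h′(0) = 6.

f: a_k = 2, 3, -9/4, 27/8, -405/64, 1701/128, -15309/512, 72171/1024, -2814669/16384, …
g: a_k = 0, 3, 0, -9, 0, 243/5, 0, -2187/7, 0, …
h₀=f·g: eliminate ⇒ L₀, order ≤ 1·2.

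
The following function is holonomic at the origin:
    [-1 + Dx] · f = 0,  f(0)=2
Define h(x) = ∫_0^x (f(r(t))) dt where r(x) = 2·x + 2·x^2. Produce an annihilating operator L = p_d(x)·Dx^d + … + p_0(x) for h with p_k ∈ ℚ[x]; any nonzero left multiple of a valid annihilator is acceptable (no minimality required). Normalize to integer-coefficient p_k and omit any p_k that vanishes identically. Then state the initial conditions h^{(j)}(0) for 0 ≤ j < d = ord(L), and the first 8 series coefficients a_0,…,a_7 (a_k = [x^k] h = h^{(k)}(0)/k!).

L = (-2 - 4·x)·Dx + Dx^2  (order 2).
h: a_k = 0, 2, 2, 8/3, 8/3, 8/3, 104/45, 608/315, …
ICs: h(0) = 0, h′(0) = 2.

f: a_k = 2, 2, 1, 1/3, 1/12, 1/60, 1/360, 1/2520, …
L₀ from L_f via x↦r, Dx↦r'^{-1}Dx.
h=∫₀ˣh₀: take L = L₀·Dx.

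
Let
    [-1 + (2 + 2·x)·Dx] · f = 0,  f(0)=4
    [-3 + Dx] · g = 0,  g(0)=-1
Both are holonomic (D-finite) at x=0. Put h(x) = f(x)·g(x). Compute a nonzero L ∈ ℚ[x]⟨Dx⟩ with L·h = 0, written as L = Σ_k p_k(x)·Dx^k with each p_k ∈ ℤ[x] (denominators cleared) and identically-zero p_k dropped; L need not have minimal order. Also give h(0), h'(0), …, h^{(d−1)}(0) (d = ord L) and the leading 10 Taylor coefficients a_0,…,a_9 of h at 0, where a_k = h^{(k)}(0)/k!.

L = (-7 - 6·x) + (2 + 2·x)·Dx  (order 1).
h: a_k = -4, -14, -47/2, -103/4, -667/32, -4277/320, -9063/1280, -57333/17920, -51423/40960, -251591/573440, …
ICs: h(0) = -4.

f: a_k = 4, 2, -1/2, 1/4, -5/32, 7/64, -21/256, 33/512, -429/8192, 715/16384, …
g: a_k = -1, -3, -9/2, -9/2, -27/8, -81/40, -81/80, -243/560, -729/4480, -243/4480, …
Product ⇒ symmetric product L₀, ord ≤ 1.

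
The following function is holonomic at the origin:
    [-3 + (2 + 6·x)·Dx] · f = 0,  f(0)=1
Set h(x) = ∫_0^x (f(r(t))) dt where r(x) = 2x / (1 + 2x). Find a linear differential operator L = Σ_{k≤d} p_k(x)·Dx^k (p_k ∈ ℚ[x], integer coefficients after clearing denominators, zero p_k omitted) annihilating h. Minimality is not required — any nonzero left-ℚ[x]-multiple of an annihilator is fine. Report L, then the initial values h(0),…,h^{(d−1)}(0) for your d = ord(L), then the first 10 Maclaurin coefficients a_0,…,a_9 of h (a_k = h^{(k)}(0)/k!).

f: a_k = 1, 3/2, -9/8, 27/16, -405/128, 1701/256, -15309/1024, 72171/2048, -2814669/32768, 14073345/65536, …
Change of var in L_f (x↦r) gives L₀.
Integrate: L := L₀·Dx.
L = -3·Dx + (1 + 10·x + 16·x^2)·Dx^2  (order 2).
h: a_k = 0, 1, 3/2, -7/2, 87/8, -1677/40, 3023/16, -106305/112, 658335/128, -11301055/384, …
ICs: h(0) = 0, h′(0) = 1.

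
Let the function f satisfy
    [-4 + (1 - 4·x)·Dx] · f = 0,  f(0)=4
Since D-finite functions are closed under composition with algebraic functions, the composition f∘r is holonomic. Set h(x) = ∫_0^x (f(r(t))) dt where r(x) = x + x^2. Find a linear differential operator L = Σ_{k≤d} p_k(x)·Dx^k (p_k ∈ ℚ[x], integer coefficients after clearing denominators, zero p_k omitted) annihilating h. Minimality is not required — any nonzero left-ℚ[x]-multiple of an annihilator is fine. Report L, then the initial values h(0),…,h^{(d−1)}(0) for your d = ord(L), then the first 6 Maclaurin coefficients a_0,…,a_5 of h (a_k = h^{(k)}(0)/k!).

f: a_k = 4, 16, 64, 256, 1024, 4096, …
f∘r: x↦r, Dx↦Dx/r' in L_f ⇒ L₀.
Integrate: L := L₀·Dx.
L = (4 + 8·x)·Dx + (-1 + 4·x + 4·x^2)·Dx^2  (order 2).
h: a_k = 0, 4, 8, 80/3, 96, 1856/5, …
ICs: h(0) = 0, h′(0) = 4.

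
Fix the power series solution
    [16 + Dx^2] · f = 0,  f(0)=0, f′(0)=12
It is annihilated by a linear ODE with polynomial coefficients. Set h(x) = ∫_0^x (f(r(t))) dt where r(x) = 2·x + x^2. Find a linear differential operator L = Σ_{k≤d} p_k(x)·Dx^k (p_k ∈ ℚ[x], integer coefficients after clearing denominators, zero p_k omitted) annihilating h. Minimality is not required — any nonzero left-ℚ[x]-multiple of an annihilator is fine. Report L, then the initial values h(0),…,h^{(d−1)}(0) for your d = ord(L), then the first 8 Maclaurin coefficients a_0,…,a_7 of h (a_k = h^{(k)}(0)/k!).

f: a_k = 0, 12, 0, -32, 0, 128/5, 0, -1024/105, …
Substitute x→r, Dx→(1/r')Dx; clear ⇒ L₀.
h=∫h₀ ⇒ L = L₀·Dx.
L = (64 + 192·x + 192·x^2 + 64·x^3)·Dx - Dx^2 + (1 + x)·Dx^3  (order 3).
h: a_k = 0, 0, 12, 4, -64, -384/5, 1568/15, 288, …
ICs: h(0) = 0, h′(0) = 0, h′′(0) = 24.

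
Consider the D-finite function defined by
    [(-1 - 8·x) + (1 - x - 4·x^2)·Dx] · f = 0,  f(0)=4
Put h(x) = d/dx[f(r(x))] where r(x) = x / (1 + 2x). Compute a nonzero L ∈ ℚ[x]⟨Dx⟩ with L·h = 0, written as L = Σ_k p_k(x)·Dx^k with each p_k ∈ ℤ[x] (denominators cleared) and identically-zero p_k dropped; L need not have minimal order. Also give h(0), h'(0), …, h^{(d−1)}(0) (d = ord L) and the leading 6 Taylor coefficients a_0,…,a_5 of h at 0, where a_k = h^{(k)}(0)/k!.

L = (6 + 12·x + 72·x^2 + 80·x^3) + (-1 - 15·x - 54·x^2 - 36·x^3 + 40·x^4)·Dx  (order 1).
h: a_k = 4, 24, -84, 432, -1900, 8136, …
ICs: h(0) = 4.

f: a_k = 4, 4, 20, 36, 116, 260, …
Change of var in L_f (x↦r) gives L₀.
Derive L from L₀ (diff closure).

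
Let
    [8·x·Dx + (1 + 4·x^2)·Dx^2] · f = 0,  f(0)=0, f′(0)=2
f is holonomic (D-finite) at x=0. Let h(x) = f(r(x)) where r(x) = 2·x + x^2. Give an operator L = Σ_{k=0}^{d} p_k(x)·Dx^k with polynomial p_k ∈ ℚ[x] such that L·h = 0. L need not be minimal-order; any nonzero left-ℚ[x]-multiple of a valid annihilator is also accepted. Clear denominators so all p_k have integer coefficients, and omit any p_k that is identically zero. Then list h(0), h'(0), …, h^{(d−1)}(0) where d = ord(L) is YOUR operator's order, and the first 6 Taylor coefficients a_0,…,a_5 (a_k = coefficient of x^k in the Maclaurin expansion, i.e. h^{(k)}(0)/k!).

L = (-1 + 32·x + 64·x^2 + 48·x^3 + 12·x^4)·Dx + (1 + x + 16·x^2 + 32·x^3 + 20·x^4 + 4·x^5)·Dx^2  (order 2).
h: a_k = 0, 4, 2, -64/3, -32, 944/5, …
ICs: h(0) = 0, h′(0) = 4.

f: a_k = 0, 2, 0, -8/3, 0, 32/5, …
Change of var in L_f (x↦r) gives L₀.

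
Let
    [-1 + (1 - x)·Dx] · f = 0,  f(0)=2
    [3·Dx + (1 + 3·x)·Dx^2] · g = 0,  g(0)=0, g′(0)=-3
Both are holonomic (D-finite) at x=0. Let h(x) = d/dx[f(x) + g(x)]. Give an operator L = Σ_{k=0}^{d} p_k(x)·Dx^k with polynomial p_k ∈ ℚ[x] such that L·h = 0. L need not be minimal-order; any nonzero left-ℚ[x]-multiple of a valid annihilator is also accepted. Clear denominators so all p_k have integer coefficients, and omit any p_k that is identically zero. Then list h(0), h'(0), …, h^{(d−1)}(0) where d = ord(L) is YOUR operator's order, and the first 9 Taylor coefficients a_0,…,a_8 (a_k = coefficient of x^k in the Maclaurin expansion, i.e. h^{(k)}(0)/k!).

L = (54 + 18·x) + (-12 + 72·x + 36·x^2)·Dx + (-5 - 13·x + 9·x^2 + 9·x^3)·Dx^2  (order 2).
h: a_k = -1, 13, -21, 89, -233, 741, -2173, 6577, -19665, …
ICs: h(0) = -1, h′(0) = 13.

f: a_k = 2, 2, 2, 2, 2, 2, 2, 2, 2, …
g: a_k = 0, -3, 9/2, -9, 81/4, -243/5, 243/2, -2187/7, 6561/8, …
h₀=f+g: left-lcm gives L₀, ord ≤ 3.
h₀' ⇒ L via d/dx closure of L₀.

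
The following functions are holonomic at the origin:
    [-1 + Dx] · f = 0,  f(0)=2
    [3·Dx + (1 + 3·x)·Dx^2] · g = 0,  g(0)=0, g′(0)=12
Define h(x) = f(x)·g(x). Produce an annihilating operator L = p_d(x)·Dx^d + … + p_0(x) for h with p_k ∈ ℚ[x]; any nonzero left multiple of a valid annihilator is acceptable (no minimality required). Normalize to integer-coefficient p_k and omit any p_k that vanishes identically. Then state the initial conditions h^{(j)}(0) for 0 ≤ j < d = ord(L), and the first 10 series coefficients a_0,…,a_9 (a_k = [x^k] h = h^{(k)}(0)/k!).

f: a_k = 2, 2, 1, 1/3, 1/12, 1/60, 1/360, 1/2520, 1/20160, 1/181440, …
g: a_k = 0, 12, -18, 36, -81, 972/5, -486, 8748/7, -6561/2, 8748, …
f·g: L₀ = L_f ⊗_s L_g, ord ≤ 1·2.
L = (-2 + 3·x) + (1 - 6·x)·Dx + (1 + 3·x)·Dx^2  (order 2).
h: a_k = 0, 24, -12, 48, -104, 1289/5, -1307/2, 178244/105, -134669/30, 4044653/336, …
ICs: h(0) = 0, h′(0) = 24.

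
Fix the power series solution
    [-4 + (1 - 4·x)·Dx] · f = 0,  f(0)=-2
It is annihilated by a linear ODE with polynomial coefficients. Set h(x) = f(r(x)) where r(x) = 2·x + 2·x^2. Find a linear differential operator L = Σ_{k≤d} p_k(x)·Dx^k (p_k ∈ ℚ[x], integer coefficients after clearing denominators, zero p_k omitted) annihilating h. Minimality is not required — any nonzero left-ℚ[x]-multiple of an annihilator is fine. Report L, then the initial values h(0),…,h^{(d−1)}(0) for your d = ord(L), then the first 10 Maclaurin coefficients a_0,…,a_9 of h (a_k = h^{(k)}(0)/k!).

f: a_k = -2, -8, -32, -128, -512, -2048, -8192, -32768, -131072, -524288, …
h₀=f(r): pull back L_f along r ⇒ L₀.
L = (8 + 16·x) + (-1 + 8·x + 8·x^2)·Dx  (order 1).
h: a_k = -2, -16, -144, -1280, -11392, -101376, -902144, -8028160, -71442432, -635764736, …
ICs: h(0) = -2.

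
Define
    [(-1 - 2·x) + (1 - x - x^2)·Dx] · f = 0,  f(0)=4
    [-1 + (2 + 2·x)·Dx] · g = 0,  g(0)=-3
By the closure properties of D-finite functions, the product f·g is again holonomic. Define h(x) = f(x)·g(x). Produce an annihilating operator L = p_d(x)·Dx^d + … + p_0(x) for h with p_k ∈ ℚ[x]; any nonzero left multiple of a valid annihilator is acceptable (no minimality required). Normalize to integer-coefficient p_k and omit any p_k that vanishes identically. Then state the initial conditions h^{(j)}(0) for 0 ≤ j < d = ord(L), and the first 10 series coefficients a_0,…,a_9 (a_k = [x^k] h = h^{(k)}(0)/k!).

L = (3 + 5·x + 3·x^2) + (-2 + 4·x^2 + 2·x^3)·Dx  (order 1).
h: a_k = -12, -18, -57/2, -189/4, -2409/32, -7863/64, -50661/256, -164325/512, -4249065/8192, -13758675/16384, …
ICs: h(0) = -12.

f: a_k = 4, 4, 8, 12, 20, 32, 52, 84, 136, 220, …
g: a_k = -3, -3/2, 3/8, -3/16, 15/128, -21/256, 63/1024, -99/2048, 1287/32768, -2145/65536, …
L₀ := L_f ⊗_s L_g (sym. prod.), ord ≤ 1.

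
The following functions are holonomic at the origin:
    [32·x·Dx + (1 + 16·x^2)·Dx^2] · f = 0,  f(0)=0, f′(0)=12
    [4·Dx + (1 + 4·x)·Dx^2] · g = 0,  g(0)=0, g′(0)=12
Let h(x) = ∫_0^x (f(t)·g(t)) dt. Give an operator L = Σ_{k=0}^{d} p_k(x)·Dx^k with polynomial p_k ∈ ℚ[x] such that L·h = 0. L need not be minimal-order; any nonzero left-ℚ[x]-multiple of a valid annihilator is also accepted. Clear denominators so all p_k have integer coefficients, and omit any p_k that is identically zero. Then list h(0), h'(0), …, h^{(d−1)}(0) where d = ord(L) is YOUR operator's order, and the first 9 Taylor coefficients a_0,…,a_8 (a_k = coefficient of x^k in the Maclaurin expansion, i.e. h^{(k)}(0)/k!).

f: a_k = 0, 12, 0, -64, 0, 3072/5, 0, -49152/7, 0, …
g: a_k = 0, 12, -24, 64, -192, 3072/5, -2048, 49152/7, -24576, …
Sym-product of L_f,L_g gives L₀ (≤ ord 4).
h=∫₀ˣh₀: take L = L₀·Dx.
L = (1536 + 11264·x + 81920·x^2 + 638976·x^3 + 1966080·x^4 + 3407872·x^5 + 4194304·x^7)·Dx^2 + (288 + 7936·x + 78848·x^2 + 495616·x^3 + 2228224·x^4 + 6094848·x^5 + 9175040·x^6 + 3145728·x^7 + 14680064·x^8)·Dx^3 + (48 + 1024·x + 12288·x^2 + 79872·x^3 + 368640·x^4 + 1277952·x^5 + 3145728·x^6 + 4718592·x^7 + 3145728·x^8 + 8388608·x^9)·Dx^4 + (5 + 72·x + 592·x^2 + 3584·x^3 + 16896·x^4 + 61440·x^5 + 172032·x^6 + 393216·x^7 + 589824·x^8 + 524288·x^9 + 1048576·x^10)·Dx^5  (order 5).
h: a_k = 0, 0, 0, 48, -72, 0, -128, 53248/35, -16896/5, …
ICs: h(0) = 0, h′(0) = 0, h′′(0) = 0, h′′′(0) = 288, h′′′′(0) = -1728.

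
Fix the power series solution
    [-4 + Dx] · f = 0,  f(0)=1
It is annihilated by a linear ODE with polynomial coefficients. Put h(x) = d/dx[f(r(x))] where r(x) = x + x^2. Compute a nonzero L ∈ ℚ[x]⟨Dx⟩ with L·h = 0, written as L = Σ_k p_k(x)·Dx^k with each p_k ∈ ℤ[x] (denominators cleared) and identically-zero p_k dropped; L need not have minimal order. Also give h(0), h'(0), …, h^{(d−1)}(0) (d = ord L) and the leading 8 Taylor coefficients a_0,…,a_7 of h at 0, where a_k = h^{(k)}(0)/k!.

f: a_k = 1, 4, 8, 32/3, 32/3, 128/15, 256/45, 1024/315, …
Substitute x→r, Dx→(1/r')Dx; clear ⇒ L₀.
h₀' ⇒ L via d/dx closure of L₀.
L = (6 + 16·x + 16·x^2) + (-1 - 2·x)·Dx  (order 1).
h: a_k = 4, 24, 80, 608/3, 416, 11072/15, 52096/45, 11520/7, …
ICs: h(0) = 4.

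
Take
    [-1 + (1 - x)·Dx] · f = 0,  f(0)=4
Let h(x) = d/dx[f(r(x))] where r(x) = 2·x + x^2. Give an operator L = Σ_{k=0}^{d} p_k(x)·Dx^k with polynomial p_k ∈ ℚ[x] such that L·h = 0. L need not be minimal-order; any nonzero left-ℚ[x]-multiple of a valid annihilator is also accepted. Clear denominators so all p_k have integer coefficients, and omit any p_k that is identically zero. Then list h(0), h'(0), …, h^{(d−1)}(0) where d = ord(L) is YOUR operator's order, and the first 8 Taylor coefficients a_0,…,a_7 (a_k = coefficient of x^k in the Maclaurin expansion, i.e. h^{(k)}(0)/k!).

L = (5 + 6·x + 3·x^2) + (-1 + x + 3·x^2 + x^3)·Dx  (order 1).
h: a_k = 8, 40, 144, 464, 1400, 4056, 11424, 31520, …
ICs: h(0) = 8.

f: a_k = 4, 4, 4, 4, 4, 4, 4, 4, …
Change of var in L_f (x↦r) gives L₀.
Differentiate: ansatz ord ≤ ord L₀ ⇒ L.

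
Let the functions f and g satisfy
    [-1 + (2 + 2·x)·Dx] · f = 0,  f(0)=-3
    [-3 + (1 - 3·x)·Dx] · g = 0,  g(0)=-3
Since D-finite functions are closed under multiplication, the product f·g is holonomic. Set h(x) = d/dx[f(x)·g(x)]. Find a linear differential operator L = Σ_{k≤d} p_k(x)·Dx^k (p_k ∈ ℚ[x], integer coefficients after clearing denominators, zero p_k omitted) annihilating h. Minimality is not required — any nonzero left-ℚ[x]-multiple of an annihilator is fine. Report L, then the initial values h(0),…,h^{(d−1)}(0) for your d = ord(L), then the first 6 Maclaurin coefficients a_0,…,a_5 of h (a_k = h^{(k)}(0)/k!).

f: a_k = -3, -3/2, 3/8, -3/16, 15/128, -21/256, …
g: a_k = -3, -9, -27, -81, -243, -729, …
Sym-product of L_f,L_g gives L₀ (≤ ord 1).
h=h₀': d/dx-closure on L₀ ⇒ L.
L = (83 + 126·x + 27·x^2) + (-14 + 22·x + 54·x^2 + 18·x^3)·Dx  (order 1).
h: a_k = 63/2, 747/4, 13473/16, 107739/32, 3232485/256, 23273325/512, …
ICs: h(0) = 63/2.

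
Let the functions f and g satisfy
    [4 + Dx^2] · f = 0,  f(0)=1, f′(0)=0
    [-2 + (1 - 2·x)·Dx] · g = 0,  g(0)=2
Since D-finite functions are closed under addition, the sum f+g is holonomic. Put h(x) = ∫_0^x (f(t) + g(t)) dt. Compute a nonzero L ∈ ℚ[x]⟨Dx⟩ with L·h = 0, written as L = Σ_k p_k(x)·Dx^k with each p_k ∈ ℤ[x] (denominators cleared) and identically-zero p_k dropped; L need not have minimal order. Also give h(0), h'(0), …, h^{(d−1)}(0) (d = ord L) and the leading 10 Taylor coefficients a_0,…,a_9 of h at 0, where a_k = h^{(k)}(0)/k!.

f: a_k = 1, 0, -2, 0, 2/3, 0, -4/45, 0, 2/315, 0, …
g: a_k = 2, 4, 8, 16, 32, 64, 128, 256, 512, 1024, …
Sum ⇒ L₀ = lclm(L_f,L_g) in ℚ(x)⟨Dx⟩.
∫: right-multiply L₀ by Dx.
L = (-56 + 32·x - 32·x^2)·Dx + (12 - 40·x + 48·x^2 - 32·x^3)·Dx^2 + (-14 + 8·x - 8·x^2)·Dx^3 + (3 - 10·x + 12·x^2 - 8·x^3)·Dx^4  (order 4).
h: a_k = 0, 3, 2, 2, 4, 98/15, 32/3, 5756/315, 32, 161282/2835, …
ICs: h(0) = 0, h′(0) = 3, h′′(0) = 4, h′′′(0) = 12.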